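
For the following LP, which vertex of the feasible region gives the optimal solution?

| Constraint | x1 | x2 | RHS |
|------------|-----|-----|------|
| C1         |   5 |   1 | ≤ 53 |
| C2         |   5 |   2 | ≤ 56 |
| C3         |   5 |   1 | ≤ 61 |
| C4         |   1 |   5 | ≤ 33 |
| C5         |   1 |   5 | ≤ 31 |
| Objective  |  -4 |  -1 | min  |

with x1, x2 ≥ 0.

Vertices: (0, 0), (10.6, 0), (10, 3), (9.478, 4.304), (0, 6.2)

Evaluate the objective at each vertex of the feasible region:
  z(0, 0) = 0
  z(10.6, 0) = -42.4
  z(10, 3) = -43  ←
  z(9.478, 4.304) = -42.22
  z(0, 6.2) = -6.2
The minimum is at x1 = 10, x2 = 3.

(10, 3)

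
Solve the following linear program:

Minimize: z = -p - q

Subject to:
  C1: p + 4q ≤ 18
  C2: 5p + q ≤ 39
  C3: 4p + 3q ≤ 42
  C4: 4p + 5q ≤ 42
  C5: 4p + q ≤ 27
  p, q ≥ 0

Evaluate the objective at each vertex of the feasible region:
  z(0, 0) = 0
  z(6.75, 0) = -6.75
  z(6, 3) = -9  ←
  z(0, 4.5) = -4.5
The minimum is at p = 6, q = 3.

p = 6, q = 3, z = -9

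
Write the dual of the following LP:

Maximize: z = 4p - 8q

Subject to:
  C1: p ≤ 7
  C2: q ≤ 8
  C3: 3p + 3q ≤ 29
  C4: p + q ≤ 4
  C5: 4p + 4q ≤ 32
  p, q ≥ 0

Primal max cᵀx s.t. Ax ≤ b, x ≥ 0  →  Dual min bᵀy s.t. Aᵀy ≥ c, y ≥ 0.

Minimize: z = 7y1 + 8y2 + 29y3 + 4y4 + 32y5

Subject to:
  y1 + 3y3 + y4 + 4y5 ≥ 4
  y2 + 3y3 + y4 + 4y5 ≥ -8
  y1, y2, y3, y4, y5 ≥ 0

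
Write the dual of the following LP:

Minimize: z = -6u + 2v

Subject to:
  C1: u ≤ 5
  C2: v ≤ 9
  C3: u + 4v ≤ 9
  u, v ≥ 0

Primal min cᵀx s.t. Ax ≤ b, x ≥ 0  →  Dual max −bᵀy s.t. Aᵀy ≥ −c, y ≥ 0.

Maximize: z = -5y1 - 9y2 - 9y3

Subject to:
  y1 + y3 ≥ 6
  y2 + 4y3 ≥ -2
  y1, y2, y3 ≥ 0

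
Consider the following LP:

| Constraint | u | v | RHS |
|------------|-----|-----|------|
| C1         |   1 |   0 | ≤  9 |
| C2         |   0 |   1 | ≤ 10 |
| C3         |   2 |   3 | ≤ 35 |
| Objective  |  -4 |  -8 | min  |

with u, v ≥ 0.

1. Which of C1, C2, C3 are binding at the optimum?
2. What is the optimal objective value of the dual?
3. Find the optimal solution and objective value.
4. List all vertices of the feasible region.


1. C2, C3
2. -90
3. u = 2.5, v = 10, z = -90
4. (0, 0), (9, 0), (9, 5.667), (2.5, 10), (0, 10)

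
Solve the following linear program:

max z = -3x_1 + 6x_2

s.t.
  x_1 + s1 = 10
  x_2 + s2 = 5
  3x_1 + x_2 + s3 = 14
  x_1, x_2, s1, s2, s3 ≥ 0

Evaluate the objective at each vertex of the feasible region:
  z(0, 0) = 0
  z(4.667, 0) = -14
  z(3, 5) = 21
  z(0, 5) = 30  ←
The maximum is at x_1 = 0, x_2 = 5.

x_1 = 0, x_2 = 5, z = 30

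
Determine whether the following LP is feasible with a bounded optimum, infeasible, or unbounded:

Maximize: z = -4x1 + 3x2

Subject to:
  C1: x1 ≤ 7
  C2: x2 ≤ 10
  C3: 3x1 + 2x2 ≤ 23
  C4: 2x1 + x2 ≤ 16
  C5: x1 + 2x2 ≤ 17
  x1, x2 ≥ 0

Feasible with a bounded optimal solution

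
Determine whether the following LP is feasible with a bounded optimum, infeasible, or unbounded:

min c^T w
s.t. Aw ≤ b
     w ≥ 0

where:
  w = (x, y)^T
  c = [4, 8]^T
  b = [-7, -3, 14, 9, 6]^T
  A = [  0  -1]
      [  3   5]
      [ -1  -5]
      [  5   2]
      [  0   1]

Infeasible (no feasible solution exists)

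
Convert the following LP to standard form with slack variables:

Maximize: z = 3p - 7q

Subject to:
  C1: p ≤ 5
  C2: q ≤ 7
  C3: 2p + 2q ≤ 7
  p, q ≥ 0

max z = 3p - 7q

s.t.
  p + s1 = 5
  q + s2 = 7
  2p + 2q + s3 = 7
  p, q, s1, s2, s3 ≥ 0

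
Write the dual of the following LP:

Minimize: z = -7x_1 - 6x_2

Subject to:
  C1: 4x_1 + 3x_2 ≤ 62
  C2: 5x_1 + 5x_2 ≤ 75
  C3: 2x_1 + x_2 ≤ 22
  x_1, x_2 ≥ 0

Primal min cᵀx s.t. Ax ≤ b, x ≥ 0  →  Dual max −bᵀy s.t. Aᵀy ≥ −c, y ≥ 0.

Maximize: z = -62y1 - 75y2 - 22y3

Subject to:
  4y1 + 5y2 + 2y3 ≥ 7
  3y1 + 5y2 + y3 ≥ 6
  y1, y2, y3 ≥ 0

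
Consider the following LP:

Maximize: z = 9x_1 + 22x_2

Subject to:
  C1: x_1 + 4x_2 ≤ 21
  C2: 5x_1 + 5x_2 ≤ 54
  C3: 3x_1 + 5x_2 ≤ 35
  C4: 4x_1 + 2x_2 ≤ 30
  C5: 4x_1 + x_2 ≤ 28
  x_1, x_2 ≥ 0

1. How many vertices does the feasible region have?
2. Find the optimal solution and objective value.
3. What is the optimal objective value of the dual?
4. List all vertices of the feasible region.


1. 6
2. x_1 = 5, x_2 = 4, z = 133
3. 133
4. (0, 0), (7, 0), (6.5, 2), (5.714, 3.571), (5, 4), (0, 5.25)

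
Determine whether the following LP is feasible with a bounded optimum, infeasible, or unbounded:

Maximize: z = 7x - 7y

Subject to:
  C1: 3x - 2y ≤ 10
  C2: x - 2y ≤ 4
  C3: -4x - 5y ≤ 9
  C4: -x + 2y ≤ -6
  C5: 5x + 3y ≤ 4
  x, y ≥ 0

Infeasible (no feasible solution exists)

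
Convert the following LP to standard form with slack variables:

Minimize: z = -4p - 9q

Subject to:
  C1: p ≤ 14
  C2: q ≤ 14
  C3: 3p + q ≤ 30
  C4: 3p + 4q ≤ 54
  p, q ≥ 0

min z = -4p - 9q

s.t.
  p + s1 = 14
  q + s2 = 14
  3p + q + s3 = 30
  3p + 4q + s4 = 54
  p, q, s1, s2, s3, s4 ≥ 0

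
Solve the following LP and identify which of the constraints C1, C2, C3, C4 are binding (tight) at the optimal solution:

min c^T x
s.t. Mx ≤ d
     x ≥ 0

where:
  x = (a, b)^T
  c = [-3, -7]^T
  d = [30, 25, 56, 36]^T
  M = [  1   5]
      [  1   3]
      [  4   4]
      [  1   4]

At a = 10, b = 4, compute slack b - a·x for each constraint:
  C1: 30 − 30 = 0  (binding)
  C2: 25 − 22 = 3  (slack)
  C3: 56 − 56 = 0  (binding)
  C4: 36 − 26 = 10  (slack)

Optimal: a = 10, b = 4
Binding: C1, C3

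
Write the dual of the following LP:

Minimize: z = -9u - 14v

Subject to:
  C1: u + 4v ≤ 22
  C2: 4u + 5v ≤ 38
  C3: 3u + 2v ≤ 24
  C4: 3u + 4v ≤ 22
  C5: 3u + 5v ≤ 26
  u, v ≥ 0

Primal min cᵀx s.t. Ax ≤ b, x ≥ 0  →  Dual max −bᵀy s.t. Aᵀy ≥ −c, y ≥ 0.

Maximize: z = -22y1 - 38y2 - 24y3 - 22y4 - 26y5

Subject to:
  y1 + 4y2 + 3y3 + 3y4 + 3y5 ≥ 9
  4y1 + 5y2 + 2y3 + 4y4 + 5y5 ≥ 14
  y1, y2, y3, y4, y5 ≥ 0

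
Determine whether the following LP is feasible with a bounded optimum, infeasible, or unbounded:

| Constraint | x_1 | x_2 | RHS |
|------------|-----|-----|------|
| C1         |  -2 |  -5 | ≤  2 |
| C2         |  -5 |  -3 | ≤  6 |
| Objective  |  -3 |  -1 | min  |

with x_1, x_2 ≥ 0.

Unbounded (objective can decrease without bound)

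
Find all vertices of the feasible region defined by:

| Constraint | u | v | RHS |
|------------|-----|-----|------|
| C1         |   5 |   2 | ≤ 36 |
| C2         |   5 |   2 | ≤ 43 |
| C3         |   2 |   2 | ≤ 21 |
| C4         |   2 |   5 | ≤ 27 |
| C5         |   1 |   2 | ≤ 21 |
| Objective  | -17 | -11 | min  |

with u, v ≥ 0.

(0, 0), (7.2, 0), (6, 3), (0, 5.4)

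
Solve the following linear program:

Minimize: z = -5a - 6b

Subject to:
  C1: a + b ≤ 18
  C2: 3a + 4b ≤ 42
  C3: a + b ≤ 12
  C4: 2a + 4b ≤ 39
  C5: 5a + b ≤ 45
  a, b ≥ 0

Evaluate the objective at each vertex of the feasible region:
  z(0, 0) = 0
  z(9, 0) = -45
  z(8.25, 3.75) = -63.75
  z(6, 6) = -66  ←
  z(3, 8.25) = -64.5
  z(0, 9.75) = -58.5
The minimum is at a = 6, b = 6.

a = 6, b = 6, z = -66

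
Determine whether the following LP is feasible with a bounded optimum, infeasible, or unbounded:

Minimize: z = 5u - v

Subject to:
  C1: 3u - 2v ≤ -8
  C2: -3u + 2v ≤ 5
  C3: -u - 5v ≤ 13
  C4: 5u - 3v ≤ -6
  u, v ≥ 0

Infeasible (no feasible solution exists)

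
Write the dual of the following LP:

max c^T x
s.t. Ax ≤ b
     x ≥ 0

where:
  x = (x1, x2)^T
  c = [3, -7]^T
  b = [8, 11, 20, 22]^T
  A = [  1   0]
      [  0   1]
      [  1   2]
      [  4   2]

Primal max cᵀx s.t. Ax ≤ b, x ≥ 0  →  Dual min bᵀy s.t. Aᵀy ≥ c, y ≥ 0.

Minimize: z = 8y1 + 11y2 + 20y3 + 22y4

Subject to:
  y1 + y3 + 4y4 ≥ 3
  y2 + 2y3 + 2y4 ≥ -7
  y1, y2, y3, y4 ≥ 0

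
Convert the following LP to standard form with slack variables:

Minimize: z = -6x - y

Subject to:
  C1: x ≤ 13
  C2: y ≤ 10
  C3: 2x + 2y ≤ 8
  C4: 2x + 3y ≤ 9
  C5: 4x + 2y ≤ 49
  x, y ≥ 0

min z = -6x - y

s.t.
  x + s1 = 13
  y + s2 = 10
  2x + 2y + s3 = 8
  2x + 3y + s4 = 9
  4x + 2y + s5 = 49
  x, y, s1, s2, s3, s4, s5 ≥ 0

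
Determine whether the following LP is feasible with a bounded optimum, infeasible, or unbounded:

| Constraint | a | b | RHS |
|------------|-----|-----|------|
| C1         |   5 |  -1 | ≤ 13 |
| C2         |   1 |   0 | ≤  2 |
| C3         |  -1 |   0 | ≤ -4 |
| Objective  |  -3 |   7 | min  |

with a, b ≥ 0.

Infeasible (no feasible solution exists)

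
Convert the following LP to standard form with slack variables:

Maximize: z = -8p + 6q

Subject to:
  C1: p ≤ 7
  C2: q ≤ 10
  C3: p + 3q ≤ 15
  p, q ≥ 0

max z = -8p + 6q

s.t.
  p + s1 = 7
  q + s2 = 10
  p + 3q + s3 = 15
  p, q, s1, s2, s3 ≥ 0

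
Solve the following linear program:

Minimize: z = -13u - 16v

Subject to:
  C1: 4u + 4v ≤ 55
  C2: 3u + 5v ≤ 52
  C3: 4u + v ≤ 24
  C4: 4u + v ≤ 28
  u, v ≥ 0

Evaluate the objective at each vertex of the feasible region:
  z(0, 0) = 0
  z(6, 0) = -78
  z(4, 8) = -180  ←
  z(0, 10.4) = -166.4
The minimum is at u = 4, v = 8.

u = 4, v = 8, z = -180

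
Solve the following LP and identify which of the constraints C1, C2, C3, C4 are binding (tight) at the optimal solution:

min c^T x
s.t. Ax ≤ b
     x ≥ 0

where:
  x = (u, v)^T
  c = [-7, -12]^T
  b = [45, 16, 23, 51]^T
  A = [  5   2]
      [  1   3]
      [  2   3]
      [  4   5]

At u = 7, v = 3, compute slack b - a·x for each constraint:
  C1: 45 − 41 = 4  (slack)
  C2: 16 − 16 = 0  (binding)
  C3: 23 − 23 = 0  (binding)
  C4: 51 − 43 = 8  (slack)

Optimal: u = 7, v = 3
Binding: C2, C3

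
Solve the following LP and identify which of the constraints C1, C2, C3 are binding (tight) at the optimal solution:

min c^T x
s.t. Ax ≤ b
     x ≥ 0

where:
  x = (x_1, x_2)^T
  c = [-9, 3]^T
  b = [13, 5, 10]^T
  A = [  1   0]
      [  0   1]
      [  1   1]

At x_1 = 10, x_2 = 0, compute slack b - a·x for each constraint:
  C1: 13 − 10 = 3  (slack)
  C2: 5 − 0 = 5  (slack)
  C3: 10 − 10 = 0  (binding)

Optimal: x_1 = 10, x_2 = 0
Binding: C3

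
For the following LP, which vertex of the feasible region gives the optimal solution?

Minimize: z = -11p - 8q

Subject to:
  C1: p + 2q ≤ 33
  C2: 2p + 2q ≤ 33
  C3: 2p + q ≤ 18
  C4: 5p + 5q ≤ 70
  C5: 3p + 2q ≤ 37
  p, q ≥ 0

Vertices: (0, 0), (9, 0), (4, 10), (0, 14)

Evaluate the objective at each vertex of the feasible region:
  z(0, 0) = 0
  z(9, 0) = -99
  z(4, 10) = -124  ←
  z(0, 14) = -112
The minimum is at p = 4, q = 10.

(4, 10)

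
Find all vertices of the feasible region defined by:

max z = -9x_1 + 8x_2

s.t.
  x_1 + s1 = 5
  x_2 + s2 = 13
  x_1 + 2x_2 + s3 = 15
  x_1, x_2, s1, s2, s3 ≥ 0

(0, 0), (5, 0), (5, 5), (0, 7.5)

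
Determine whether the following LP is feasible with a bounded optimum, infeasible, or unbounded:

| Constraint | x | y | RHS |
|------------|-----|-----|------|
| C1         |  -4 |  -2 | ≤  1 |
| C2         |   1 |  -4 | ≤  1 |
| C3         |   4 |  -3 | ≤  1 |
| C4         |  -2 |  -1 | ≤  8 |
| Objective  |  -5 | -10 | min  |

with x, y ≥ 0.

Unbounded (objective can decrease without bound)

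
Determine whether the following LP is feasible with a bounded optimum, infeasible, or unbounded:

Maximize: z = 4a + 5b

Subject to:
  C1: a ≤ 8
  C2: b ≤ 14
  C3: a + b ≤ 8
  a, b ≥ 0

Feasible with a bounded optimal solution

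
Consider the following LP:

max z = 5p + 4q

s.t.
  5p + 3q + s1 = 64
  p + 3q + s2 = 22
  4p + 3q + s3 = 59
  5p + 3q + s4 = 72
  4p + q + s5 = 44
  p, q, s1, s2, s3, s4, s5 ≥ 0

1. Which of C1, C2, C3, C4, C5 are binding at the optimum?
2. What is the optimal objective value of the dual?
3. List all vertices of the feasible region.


1. C2, C5
2. 66
3. (0, 0), (11, 0), (10, 4), (0, 7.333)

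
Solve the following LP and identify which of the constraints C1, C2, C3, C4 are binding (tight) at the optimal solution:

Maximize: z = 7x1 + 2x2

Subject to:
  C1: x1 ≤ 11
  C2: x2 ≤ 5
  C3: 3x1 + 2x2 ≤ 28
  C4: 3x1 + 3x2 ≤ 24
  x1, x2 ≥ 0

At x1 = 8, x2 = 0, compute slack b - a·x for each constraint:
  C1: 11 − 8 = 3  (slack)
  C2: 5 − 0 = 5  (slack)
  C3: 28 − 24 = 4  (slack)
  C4: 24 − 24 = 0  (binding)

Optimal: x1 = 8, x2 = 0
Binding: C4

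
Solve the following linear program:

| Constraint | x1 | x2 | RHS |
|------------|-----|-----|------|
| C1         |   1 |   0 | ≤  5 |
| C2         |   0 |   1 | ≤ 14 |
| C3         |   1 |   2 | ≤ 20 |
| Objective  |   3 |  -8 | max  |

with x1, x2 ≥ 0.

Evaluate the objective at each vertex of the feasible region:
  z(0, 0) = 0
  z(5, 0) = 15  ←
  z(5, 7.5) = -45
  z(0, 10) = -80
The maximum is at x1 = 5, x2 = 0.

x1 = 5, x2 = 0, z = 15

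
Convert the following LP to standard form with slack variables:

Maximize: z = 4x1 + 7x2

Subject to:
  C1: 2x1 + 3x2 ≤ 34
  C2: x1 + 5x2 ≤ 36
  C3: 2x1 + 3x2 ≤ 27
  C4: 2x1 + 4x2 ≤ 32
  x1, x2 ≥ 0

max z = 4x1 + 7x2

s.t.
  2x1 + 3x2 + s1 = 34
  x1 + 5x2 + s2 = 36
  2x1 + 3x2 + s3 = 27
  2x1 + 4x2 + s4 = 32
  x1, x2, s1, s2, s3, s4 ≥ 0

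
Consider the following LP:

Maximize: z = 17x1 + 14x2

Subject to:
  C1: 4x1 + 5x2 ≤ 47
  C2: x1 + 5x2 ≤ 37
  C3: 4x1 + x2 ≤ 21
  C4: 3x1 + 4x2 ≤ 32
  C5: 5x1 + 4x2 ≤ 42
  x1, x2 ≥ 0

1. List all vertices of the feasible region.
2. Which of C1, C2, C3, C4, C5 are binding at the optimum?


1. (0, 0), (5.25, 0), (4, 5), (1.091, 7.182), (0, 7.4)
2. C3, C4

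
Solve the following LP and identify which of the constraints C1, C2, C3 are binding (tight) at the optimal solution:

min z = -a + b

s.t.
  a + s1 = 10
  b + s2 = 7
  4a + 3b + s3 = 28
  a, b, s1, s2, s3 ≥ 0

At a = 7, b = 0, compute slack b - a·x for each constraint:
  C1: 10 − 7 = 3  (slack)
  C2: 7 − 0 = 7  (slack)
  C3: 28 − 28 = 0  (binding)

Optimal: a = 7, b = 0
Binding: C3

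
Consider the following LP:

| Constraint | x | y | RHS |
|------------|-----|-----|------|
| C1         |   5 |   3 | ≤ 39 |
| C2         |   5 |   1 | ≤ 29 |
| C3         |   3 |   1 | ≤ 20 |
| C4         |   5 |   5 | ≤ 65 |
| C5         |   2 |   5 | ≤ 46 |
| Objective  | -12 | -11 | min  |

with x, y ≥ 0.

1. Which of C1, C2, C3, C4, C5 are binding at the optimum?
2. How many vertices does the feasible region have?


1. C1, C5
2. 5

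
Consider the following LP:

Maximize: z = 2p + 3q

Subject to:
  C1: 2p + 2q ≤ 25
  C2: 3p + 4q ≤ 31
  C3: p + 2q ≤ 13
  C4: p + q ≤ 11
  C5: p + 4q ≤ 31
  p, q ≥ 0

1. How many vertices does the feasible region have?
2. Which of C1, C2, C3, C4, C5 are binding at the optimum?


1. 4
2. C2, C3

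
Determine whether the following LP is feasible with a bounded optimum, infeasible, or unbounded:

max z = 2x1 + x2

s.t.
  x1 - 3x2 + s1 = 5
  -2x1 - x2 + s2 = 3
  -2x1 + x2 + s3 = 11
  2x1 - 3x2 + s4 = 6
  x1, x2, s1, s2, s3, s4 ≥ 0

Unbounded (objective can increase without bound)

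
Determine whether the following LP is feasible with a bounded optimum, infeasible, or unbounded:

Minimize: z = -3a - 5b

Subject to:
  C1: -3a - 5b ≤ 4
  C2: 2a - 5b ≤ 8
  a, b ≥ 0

Unbounded (objective can decrease without bound)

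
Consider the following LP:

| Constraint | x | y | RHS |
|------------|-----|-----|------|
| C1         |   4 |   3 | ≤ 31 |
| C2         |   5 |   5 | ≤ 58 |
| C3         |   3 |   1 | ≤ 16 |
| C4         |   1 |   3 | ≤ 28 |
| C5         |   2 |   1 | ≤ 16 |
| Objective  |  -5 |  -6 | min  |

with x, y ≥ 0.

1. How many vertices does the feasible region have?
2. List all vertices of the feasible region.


1. 5
2. (0, 0), (5.333, 0), (3.4, 5.8), (1, 9), (0, 9.333)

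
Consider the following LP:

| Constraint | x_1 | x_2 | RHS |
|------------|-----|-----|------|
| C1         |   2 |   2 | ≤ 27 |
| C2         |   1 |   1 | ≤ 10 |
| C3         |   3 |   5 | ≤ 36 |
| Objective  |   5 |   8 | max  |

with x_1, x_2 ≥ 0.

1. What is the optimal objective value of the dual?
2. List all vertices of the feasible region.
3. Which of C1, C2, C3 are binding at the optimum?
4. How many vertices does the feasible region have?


1. 59
2. (0, 0), (10, 0), (7, 3), (0, 7.2)
3. C2, C3
4. 4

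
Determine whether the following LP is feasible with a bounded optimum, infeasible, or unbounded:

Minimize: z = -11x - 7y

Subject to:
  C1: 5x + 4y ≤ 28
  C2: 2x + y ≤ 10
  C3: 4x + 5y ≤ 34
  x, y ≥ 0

Feasible with a bounded optimal solution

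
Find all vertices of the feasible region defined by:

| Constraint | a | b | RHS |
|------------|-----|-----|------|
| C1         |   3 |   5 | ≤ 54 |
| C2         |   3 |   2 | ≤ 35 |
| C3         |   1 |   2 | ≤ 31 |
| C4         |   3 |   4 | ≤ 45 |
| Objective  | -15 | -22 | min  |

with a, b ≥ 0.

(0, 0), (11.67, 0), (8.333, 5), (3, 9), (0, 10.8)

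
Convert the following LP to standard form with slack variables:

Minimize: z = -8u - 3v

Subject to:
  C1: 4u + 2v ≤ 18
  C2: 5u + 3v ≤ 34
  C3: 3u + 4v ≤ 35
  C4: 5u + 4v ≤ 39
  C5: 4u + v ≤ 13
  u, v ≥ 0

min z = -8u - 3v

s.t.
  4u + 2v + s1 = 18
  5u + 3v + s2 = 34
  3u + 4v + s3 = 35
  5u + 4v + s4 = 39
  4u + v + s5 = 13
  u, v, s1, s2, s3, s4, s5 ≥ 0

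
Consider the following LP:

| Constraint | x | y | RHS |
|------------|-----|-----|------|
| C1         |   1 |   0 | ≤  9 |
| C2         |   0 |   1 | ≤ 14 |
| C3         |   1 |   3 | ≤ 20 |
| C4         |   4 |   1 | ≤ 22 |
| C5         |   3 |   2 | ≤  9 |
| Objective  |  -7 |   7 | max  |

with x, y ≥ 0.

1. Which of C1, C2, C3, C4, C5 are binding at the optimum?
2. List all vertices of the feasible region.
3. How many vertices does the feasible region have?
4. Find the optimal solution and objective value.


1. C5
2. (0, 0), (3, 0), (0, 4.5)
3. 3
4. x = 0, y = 4.5, z = 31.5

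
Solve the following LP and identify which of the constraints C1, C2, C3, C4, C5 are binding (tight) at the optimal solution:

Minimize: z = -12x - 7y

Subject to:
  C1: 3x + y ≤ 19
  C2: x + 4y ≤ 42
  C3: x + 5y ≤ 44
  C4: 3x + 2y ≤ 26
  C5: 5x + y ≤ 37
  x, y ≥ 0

At x = 4, y = 7, compute slack b - a·x for each constraint:
  C1: 19 − 19 = 0  (binding)
  C2: 42 − 32 = 10  (slack)
  C3: 44 − 39 = 5  (slack)
  C4: 26 − 26 = 0  (binding)
  C5: 37 − 27 = 10  (slack)

Optimal: x = 4, y = 7
Binding: C1, C4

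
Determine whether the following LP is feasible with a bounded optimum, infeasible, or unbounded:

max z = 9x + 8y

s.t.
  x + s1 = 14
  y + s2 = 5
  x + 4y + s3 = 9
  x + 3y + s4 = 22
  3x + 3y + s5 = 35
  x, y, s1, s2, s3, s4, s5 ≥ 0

Feasible with a bounded optimal solution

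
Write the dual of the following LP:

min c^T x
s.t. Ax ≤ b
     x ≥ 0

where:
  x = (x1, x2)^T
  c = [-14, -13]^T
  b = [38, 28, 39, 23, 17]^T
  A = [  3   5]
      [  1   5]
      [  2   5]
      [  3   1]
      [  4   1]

Primal min cᵀx s.t. Ax ≤ b, x ≥ 0  →  Dual max −bᵀy s.t. Aᵀy ≥ −c, y ≥ 0.

Maximize: z = -38y1 - 28y2 - 39y3 - 23y4 - 17y5

Subject to:
  3y1 + y2 + 2y3 + 3y4 + 4y5 ≥ 14
  5y1 + 5y2 + 5y3 + y4 + y5 ≥ 13
  y1, y2, y3, y4, y5 ≥ 0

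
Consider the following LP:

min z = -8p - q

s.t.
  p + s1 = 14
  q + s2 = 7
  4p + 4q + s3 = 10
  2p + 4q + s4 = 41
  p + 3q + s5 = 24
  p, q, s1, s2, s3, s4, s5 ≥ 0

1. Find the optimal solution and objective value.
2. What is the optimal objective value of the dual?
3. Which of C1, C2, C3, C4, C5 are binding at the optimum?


1. p = 2.5, q = 0, z = -20
2. -20
3. C3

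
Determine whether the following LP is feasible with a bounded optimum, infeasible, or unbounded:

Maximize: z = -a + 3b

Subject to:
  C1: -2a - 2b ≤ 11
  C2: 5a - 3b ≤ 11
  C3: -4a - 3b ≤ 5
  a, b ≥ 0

Unbounded (objective can increase without bound)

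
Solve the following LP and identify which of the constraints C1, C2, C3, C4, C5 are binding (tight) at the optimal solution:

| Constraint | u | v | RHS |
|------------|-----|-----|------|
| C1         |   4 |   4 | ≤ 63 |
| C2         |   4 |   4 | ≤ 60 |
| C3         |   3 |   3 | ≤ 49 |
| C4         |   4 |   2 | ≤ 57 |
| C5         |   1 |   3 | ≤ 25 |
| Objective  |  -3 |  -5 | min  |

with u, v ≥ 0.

At u = 10, v = 5, compute slack b - a·x for each constraint:
  C1: 63 − 60 = 3  (slack)
  C2: 60 − 60 = 0  (binding)
  C3: 49 − 45 = 4  (slack)
  C4: 57 − 50 = 7  (slack)
  C5: 25 − 25 = 0  (binding)

Optimal: u = 10, v = 5
Binding: C2, C5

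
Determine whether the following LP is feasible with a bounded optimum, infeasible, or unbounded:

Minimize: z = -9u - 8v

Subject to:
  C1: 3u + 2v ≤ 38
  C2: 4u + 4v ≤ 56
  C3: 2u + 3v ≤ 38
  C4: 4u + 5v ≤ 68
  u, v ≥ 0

Feasible with a bounded optimal solution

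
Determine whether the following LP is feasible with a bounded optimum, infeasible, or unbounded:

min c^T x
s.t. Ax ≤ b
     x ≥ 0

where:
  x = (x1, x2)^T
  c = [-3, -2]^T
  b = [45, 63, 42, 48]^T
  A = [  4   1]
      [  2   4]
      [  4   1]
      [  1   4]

Feasible with a bounded optimal solution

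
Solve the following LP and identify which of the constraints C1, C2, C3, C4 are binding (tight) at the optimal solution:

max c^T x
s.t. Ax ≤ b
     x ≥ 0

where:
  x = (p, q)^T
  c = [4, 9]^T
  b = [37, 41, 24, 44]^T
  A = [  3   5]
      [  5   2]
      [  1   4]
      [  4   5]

At p = 4, q = 5, compute slack b - a·x for each constraint:
  C1: 37 − 37 = 0  (binding)
  C2: 41 − 30 = 11  (slack)
  C3: 24 − 24 = 0  (binding)
  C4: 44 − 41 = 3  (slack)

Optimal: p = 4, q = 5
Binding: C1, C3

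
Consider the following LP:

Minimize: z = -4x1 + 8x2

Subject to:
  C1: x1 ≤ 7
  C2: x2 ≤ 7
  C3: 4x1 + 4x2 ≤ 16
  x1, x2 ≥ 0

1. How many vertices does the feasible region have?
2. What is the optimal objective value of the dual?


1. 3
2. -16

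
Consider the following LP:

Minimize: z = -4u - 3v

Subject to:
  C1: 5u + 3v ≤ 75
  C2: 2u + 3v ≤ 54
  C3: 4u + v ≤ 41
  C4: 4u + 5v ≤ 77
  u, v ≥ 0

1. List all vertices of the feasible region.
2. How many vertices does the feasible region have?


1. (0, 0), (10.25, 0), (8, 9), (0, 15.4)
2. 4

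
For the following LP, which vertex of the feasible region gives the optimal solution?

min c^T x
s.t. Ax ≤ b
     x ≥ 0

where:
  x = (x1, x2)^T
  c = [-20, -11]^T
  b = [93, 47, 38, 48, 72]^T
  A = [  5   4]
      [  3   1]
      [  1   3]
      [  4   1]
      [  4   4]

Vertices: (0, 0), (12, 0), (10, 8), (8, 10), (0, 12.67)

Evaluate the objective at each vertex of the feasible region:
  z(0, 0) = 0
  z(12, 0) = -240
  z(10, 8) = -288  ←
  z(8, 10) = -270
  z(0, 12.67) = -139.3
The minimum is at x1 = 10, x2 = 8.

(10, 8)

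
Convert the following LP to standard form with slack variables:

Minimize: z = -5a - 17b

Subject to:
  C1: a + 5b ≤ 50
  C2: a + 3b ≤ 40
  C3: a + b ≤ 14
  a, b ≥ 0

min z = -5a - 17b

s.t.
  a + 5b + s1 = 50
  a + 3b + s2 = 40
  a + b + s3 = 14
  a, b, s1, s2, s3 ≥ 0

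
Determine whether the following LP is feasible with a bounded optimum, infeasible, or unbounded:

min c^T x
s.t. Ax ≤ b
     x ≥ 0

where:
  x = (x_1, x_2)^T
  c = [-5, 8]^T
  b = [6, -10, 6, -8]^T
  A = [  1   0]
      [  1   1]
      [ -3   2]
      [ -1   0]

Infeasible (no feasible solution exists)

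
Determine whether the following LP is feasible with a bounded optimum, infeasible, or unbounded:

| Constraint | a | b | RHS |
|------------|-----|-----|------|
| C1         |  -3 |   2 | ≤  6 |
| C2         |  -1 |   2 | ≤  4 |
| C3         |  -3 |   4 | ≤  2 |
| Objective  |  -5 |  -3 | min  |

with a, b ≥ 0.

Unbounded (objective can decrease without bound)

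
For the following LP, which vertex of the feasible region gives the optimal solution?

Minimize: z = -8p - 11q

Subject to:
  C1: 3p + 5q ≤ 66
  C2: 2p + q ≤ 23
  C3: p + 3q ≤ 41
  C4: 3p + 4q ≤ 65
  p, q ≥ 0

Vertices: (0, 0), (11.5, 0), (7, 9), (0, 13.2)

Evaluate the objective at each vertex of the feasible region:
  z(0, 0) = 0
  z(11.5, 0) = -92
  z(7, 9) = -155  ←
  z(0, 13.2) = -145.2
The minimum is at p = 7, q = 9.

(7, 9)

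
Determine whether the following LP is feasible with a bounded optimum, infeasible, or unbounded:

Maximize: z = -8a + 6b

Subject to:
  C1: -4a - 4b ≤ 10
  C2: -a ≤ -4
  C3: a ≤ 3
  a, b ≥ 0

Infeasible (no feasible solution exists)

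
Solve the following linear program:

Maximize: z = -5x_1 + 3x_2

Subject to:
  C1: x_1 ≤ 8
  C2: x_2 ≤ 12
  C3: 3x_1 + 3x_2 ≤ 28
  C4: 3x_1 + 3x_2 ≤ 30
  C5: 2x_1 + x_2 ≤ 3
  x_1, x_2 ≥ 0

Evaluate the objective at each vertex of the feasible region:
  z(0, 0) = 0
  z(1.5, 0) = -7.5
  z(0, 3) = 9  ←
The maximum is at x_1 = 0, x_2 = 3.

x_1 = 0, x_2 = 3, z = 9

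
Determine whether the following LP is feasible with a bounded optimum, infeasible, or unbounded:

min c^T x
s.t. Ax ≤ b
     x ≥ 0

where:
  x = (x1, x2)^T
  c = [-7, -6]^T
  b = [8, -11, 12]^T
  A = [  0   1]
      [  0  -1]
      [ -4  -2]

Infeasible (no feasible solution exists)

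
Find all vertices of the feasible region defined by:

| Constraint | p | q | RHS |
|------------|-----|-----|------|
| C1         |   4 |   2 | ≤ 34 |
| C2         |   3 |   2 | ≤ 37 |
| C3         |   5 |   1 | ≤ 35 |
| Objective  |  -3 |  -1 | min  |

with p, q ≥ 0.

(0, 0), (7, 0), (6, 5), (0, 17)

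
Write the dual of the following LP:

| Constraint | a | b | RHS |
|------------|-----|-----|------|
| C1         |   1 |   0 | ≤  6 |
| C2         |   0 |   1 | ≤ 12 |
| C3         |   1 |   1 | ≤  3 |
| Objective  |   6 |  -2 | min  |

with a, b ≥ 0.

Primal min cᵀx s.t. Ax ≤ b, x ≥ 0  →  Dual max −bᵀy s.t. Aᵀy ≥ −c, y ≥ 0.

Maximize: z = -6y1 - 12y2 - 3y3

Subject to:
  y1 + y3 ≥ -6
  y2 + y3 ≥ 2
  y1, y2, y3 ≥ 0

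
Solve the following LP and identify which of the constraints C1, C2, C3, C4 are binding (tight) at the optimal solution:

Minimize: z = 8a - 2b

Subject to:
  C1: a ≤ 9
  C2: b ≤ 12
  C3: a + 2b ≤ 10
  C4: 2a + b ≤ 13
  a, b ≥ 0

At a = 0, b = 5, compute slack b - a·x for each constraint:
  C1: 9 − 0 = 9  (slack)
  C2: 12 − 5 = 7  (slack)
  C3: 10 − 10 = 0  (binding)
  C4: 13 − 5 = 8  (slack)

Optimal: a = 0, b = 5
Binding: C3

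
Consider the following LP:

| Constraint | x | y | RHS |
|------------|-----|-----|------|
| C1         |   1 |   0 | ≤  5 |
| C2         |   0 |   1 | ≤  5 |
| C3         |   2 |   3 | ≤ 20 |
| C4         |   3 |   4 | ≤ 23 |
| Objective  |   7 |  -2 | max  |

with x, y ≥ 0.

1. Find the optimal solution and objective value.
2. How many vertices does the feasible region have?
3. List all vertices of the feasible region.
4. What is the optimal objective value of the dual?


1. x = 5, y = 0, z = 35
2. 5
3. (0, 0), (5, 0), (5, 2), (1, 5), (0, 5)
4. 35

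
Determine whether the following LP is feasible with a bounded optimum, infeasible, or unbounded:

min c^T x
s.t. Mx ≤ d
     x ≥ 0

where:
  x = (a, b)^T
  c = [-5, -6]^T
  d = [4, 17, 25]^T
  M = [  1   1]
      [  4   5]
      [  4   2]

Feasible with a bounded optimal solution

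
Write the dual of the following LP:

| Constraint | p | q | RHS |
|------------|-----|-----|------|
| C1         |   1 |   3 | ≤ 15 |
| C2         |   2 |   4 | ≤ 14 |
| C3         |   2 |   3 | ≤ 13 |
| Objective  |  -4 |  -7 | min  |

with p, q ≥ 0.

Primal min cᵀx s.t. Ax ≤ b, x ≥ 0  →  Dual max −bᵀy s.t. Aᵀy ≥ −c, y ≥ 0.

Maximize: z = -15y1 - 14y2 - 13y3

Subject to:
  y1 + 2y2 + 2y3 ≥ 4
  3y1 + 4y2 + 3y3 ≥ 7
  y1, y2, y3 ≥ 0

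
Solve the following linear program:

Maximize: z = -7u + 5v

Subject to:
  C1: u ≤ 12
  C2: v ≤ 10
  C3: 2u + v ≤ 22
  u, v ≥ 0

Evaluate the objective at each vertex of the feasible region:
  z(0, 0) = 0
  z(11, 0) = -77
  z(6, 10) = 8
  z(0, 10) = 50  ←
The maximum is at u = 0, v = 10.

u = 0, v = 10, z = 50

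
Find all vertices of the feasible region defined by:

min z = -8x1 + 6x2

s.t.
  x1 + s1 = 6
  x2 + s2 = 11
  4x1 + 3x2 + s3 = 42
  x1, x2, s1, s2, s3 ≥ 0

(0, 0), (6, 0), (6, 6), (2.25, 11), (0, 11)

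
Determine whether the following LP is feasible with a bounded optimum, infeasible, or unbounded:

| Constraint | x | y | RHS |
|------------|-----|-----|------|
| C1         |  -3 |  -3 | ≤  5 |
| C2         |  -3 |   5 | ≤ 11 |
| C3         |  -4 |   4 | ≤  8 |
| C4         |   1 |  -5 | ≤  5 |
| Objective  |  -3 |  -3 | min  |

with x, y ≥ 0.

Unbounded (objective can decrease without bound)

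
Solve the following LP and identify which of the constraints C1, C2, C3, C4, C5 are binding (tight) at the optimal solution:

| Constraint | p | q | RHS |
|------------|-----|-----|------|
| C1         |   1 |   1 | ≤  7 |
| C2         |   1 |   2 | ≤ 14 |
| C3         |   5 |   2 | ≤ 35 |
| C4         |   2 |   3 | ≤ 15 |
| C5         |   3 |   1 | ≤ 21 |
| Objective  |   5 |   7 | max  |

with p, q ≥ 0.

At p = 6, q = 1, compute slack b - a·x for each constraint:
  C1: 7 − 7 = 0  (binding)
  C2: 14 − 8 = 6  (slack)
  C3: 35 − 32 = 3  (slack)
  C4: 15 − 15 = 0  (binding)
  C5: 21 − 19 = 2  (slack)

Optimal: p = 6, q = 1
Binding: C1, C4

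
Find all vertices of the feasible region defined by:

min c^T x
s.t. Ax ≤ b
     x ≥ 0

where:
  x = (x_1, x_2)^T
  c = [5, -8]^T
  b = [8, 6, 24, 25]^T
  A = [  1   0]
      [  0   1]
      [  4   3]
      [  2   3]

(0, 0), (6, 0), (1.5, 6), (0, 6)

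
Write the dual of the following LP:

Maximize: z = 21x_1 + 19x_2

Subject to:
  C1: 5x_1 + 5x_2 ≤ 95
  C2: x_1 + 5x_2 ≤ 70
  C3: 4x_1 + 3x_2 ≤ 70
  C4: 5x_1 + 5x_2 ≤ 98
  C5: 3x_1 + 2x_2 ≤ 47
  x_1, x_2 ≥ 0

Primal max cᵀx s.t. Ax ≤ b, x ≥ 0  →  Dual min bᵀy s.t. Aᵀy ≥ c, y ≥ 0.

Minimize: z = 95y1 + 70y2 + 70y3 + 98y4 + 47y5

Subject to:
  5y1 + y2 + 4y3 + 5y4 + 3y5 ≥ 21
  5y1 + 5y2 + 3y3 + 5y4 + 2y5 ≥ 19
  y1, y2, y3, y4, y5 ≥ 0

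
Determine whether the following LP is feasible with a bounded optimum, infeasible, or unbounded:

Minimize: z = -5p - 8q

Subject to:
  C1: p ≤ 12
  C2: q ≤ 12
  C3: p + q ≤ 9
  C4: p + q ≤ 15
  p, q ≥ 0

Feasible with a bounded optimal solution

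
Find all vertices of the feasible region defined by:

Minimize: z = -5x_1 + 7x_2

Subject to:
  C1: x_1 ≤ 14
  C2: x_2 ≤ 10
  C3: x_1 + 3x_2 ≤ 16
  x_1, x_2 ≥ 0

(0, 0), (14, 0), (14, 0.6667), (0, 5.333)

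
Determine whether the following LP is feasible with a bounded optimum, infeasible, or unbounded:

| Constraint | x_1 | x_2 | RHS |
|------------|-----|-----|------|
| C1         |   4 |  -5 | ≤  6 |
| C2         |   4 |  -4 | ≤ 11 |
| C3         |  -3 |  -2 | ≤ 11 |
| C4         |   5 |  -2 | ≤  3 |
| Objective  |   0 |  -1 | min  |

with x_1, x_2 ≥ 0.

Unbounded (objective can decrease without bound)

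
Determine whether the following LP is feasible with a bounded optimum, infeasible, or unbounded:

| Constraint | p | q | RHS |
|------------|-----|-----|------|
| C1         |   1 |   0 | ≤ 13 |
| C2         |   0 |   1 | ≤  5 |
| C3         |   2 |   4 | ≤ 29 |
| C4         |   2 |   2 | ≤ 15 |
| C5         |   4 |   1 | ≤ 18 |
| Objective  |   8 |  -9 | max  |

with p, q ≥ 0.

Feasible with a bounded optimal solution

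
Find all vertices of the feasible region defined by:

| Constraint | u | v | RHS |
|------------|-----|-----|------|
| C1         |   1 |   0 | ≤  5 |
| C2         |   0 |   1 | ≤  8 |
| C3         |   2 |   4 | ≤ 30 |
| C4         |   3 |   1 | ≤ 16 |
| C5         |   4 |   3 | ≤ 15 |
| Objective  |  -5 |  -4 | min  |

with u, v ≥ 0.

(0, 0), (3.75, 0), (0, 5)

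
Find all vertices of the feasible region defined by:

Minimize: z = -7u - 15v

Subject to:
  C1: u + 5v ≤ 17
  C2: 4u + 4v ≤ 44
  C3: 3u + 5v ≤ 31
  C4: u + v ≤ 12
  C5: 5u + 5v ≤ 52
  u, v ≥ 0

(0, 0), (10.33, 0), (7, 2), (0, 3.4)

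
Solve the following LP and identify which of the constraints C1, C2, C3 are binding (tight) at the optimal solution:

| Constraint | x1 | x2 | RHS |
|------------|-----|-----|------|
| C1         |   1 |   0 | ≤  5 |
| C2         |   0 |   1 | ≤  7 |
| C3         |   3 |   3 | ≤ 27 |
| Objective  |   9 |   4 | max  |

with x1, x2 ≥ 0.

At x1 = 5, x2 = 4, compute slack b - a·x for each constraint:
  C1: 5 − 5 = 0  (binding)
  C2: 7 − 4 = 3  (slack)
  C3: 27 − 27 = 0  (binding)

Optimal: x1 = 5, x2 = 4
Binding: C1, C3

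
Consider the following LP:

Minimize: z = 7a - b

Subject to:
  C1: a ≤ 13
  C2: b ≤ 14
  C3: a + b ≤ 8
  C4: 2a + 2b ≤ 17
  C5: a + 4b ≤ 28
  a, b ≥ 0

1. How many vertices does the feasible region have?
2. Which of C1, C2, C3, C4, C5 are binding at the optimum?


1. 4
2. C5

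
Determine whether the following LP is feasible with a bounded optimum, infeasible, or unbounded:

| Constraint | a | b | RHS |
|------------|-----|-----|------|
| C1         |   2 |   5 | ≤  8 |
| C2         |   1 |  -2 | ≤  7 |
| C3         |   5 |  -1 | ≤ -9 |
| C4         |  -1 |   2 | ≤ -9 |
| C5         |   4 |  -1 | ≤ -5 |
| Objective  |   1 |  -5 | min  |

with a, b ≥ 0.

Infeasible (no feasible solution exists)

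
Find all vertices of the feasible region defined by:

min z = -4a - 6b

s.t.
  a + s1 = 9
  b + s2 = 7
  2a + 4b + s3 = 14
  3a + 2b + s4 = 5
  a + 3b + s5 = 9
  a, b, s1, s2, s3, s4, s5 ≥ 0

(0, 0), (1.667, 0), (0, 2.5)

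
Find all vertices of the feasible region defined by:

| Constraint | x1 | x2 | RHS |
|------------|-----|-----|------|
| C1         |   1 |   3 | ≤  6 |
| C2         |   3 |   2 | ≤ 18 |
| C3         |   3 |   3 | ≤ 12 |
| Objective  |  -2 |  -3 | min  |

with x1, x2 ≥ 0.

(0, 0), (4, 0), (3, 1), (0, 2)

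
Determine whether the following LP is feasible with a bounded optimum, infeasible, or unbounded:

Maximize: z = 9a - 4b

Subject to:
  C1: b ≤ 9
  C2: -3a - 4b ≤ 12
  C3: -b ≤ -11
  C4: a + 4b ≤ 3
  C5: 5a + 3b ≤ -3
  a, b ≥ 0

Infeasible (no feasible solution exists)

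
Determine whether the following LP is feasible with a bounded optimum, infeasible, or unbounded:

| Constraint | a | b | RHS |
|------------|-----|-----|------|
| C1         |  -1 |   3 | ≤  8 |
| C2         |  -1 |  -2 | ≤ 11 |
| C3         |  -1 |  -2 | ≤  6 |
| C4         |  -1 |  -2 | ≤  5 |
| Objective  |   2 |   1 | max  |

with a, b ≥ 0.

Unbounded (objective can increase without bound)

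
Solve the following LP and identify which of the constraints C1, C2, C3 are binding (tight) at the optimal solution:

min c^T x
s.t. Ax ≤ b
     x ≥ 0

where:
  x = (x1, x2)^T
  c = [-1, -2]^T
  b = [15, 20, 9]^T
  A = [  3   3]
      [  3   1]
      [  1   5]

At x1 = 4, x2 = 1, compute slack b - a·x for each constraint:
  C1: 15 − 15 = 0  (binding)
  C2: 20 − 13 = 7  (slack)
  C3: 9 − 9 = 0  (binding)

Optimal: x1 = 4, x2 = 1
Binding: C1, C3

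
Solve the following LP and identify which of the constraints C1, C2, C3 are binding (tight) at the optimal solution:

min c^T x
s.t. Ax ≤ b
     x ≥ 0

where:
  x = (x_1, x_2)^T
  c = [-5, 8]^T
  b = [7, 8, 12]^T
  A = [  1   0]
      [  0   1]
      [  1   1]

At x_1 = 7, x_2 = 0, compute slack b - a·x for each constraint:
  C1: 7 − 7 = 0  (binding)
  C2: 8 − 0 = 8  (slack)
  C3: 12 − 7 = 5  (slack)

Optimal: x_1 = 7, x_2 = 0
Binding: C1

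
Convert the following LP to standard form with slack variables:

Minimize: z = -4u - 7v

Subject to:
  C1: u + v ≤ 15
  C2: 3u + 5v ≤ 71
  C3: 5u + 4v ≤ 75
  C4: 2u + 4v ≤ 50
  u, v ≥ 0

min z = -4u - 7v

s.t.
  u + v + s1 = 15
  3u + 5v + s2 = 71
  5u + 4v + s3 = 75
  2u + 4v + s4 = 50
  u, v, s1, s2, s3, s4 ≥ 0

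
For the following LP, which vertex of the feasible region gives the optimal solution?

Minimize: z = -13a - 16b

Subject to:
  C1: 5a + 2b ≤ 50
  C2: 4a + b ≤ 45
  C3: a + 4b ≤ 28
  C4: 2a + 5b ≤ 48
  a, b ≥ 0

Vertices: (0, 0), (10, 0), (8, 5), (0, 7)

Evaluate the objective at each vertex of the feasible region:
  z(0, 0) = 0
  z(10, 0) = -130
  z(8, 5) = -184  ←
  z(0, 7) = -112
The minimum is at a = 8, b = 5.

(8, 5)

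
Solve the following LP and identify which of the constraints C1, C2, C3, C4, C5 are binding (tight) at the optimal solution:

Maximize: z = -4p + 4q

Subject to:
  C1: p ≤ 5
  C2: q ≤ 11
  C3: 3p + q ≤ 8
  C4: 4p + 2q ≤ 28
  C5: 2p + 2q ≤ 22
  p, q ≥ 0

At p = 0, q = 8, compute slack b - a·x for each constraint:
  C1: 5 − 0 = 5  (slack)
  C2: 11 − 8 = 3  (slack)
  C3: 8 − 8 = 0  (binding)
  C4: 28 − 16 = 12  (slack)
  C5: 22 − 16 = 6  (slack)

Optimal: p = 0, q = 8
Binding: C3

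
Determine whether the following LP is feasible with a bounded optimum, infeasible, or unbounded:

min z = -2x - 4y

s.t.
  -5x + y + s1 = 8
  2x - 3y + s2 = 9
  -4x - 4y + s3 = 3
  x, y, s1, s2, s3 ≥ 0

Unbounded (objective can decrease without bound)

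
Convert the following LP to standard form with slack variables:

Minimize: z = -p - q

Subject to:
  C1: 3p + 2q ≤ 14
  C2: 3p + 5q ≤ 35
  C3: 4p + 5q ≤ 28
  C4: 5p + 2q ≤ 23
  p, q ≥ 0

min z = -p - q

s.t.
  3p + 2q + s1 = 14
  3p + 5q + s2 = 35
  4p + 5q + s3 = 28
  5p + 2q + s4 = 23
  p, q, s1, s2, s3, s4 ≥ 0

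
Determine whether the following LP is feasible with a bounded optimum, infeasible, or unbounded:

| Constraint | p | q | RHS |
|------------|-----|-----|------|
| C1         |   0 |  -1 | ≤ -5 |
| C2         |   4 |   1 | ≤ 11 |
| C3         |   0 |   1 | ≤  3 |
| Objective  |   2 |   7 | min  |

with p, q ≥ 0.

Infeasible (no feasible solution exists)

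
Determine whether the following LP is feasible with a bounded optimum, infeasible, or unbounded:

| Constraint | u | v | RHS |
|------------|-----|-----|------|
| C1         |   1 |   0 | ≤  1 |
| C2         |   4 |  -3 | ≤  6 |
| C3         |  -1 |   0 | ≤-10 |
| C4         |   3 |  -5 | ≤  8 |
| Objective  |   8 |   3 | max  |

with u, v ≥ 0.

Infeasible (no feasible solution exists)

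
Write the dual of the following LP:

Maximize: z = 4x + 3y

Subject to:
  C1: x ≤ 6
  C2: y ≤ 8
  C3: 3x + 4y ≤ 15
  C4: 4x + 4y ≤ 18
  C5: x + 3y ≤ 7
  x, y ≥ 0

Primal max cᵀx s.t. Ax ≤ b, x ≥ 0  →  Dual min bᵀy s.t. Aᵀy ≥ c, y ≥ 0.

Minimize: z = 6y1 + 8y2 + 15y3 + 18y4 + 7y5

Subject to:
  y1 + 3y3 + 4y4 + y5 ≥ 4
  y2 + 4y3 + 4y4 + 3y5 ≥ 3
  y1, y2, y3, y4, y5 ≥ 0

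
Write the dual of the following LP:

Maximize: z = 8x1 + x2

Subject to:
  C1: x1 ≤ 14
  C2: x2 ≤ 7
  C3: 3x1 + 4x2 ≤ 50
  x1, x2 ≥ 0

Primal max cᵀx s.t. Ax ≤ b, x ≥ 0  →  Dual min bᵀy s.t. Aᵀy ≥ c, y ≥ 0.

Minimize: z = 14y1 + 7y2 + 50y3

Subject to:
  y1 + 3y3 ≥ 8
  y2 + 4y3 ≥ 1
  y1, y2, y3 ≥ 0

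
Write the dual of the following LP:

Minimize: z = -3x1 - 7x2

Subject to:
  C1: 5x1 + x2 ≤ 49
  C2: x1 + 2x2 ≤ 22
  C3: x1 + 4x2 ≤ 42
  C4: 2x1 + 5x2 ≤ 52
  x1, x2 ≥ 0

Primal min cᵀx s.t. Ax ≤ b, x ≥ 0  →  Dual max −bᵀy s.t. Aᵀy ≥ −c, y ≥ 0.

Maximize: z = -49y1 - 22y2 - 42y3 - 52y4

Subject to:
  5y1 + y2 + y3 + 2y4 ≥ 3
  y1 + 2y2 + 4y3 + 5y4 ≥ 7
  y1, y2, y3, y4 ≥ 0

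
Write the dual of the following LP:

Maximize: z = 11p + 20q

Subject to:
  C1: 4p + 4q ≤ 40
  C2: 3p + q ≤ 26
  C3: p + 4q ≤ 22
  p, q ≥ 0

Primal max cᵀx s.t. Ax ≤ b, x ≥ 0  →  Dual min bᵀy s.t. Aᵀy ≥ c, y ≥ 0.

Minimize: z = 40y1 + 26y2 + 22y3

Subject to:
  4y1 + 3y2 + y3 ≥ 11
  4y1 + y2 + 4y3 ≥ 20
  y1, y2, y3 ≥ 0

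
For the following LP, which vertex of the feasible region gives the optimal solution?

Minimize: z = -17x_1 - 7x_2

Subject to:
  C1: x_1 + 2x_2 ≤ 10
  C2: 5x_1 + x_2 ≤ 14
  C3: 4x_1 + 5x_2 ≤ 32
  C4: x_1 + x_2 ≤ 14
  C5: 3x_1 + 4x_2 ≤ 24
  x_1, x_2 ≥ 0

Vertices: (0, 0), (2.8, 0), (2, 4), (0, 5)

Evaluate the objective at each vertex of the feasible region:
  z(0, 0) = 0
  z(2.8, 0) = -47.6
  z(2, 4) = -62  ←
  z(0, 5) = -35
The minimum is at x_1 = 2, x_2 = 4.

(2, 4)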